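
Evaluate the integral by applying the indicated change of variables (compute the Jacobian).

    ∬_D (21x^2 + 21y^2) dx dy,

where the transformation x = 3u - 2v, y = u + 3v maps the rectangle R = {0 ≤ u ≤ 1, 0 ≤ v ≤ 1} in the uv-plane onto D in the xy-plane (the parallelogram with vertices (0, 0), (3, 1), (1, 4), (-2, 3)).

Compute the Jacobian determinant of (x, y) with respect to (u, v):

    ∂(x,y)/∂(u,v) = | 3  -2 | = (3)(3) - (-2)(1) = 11.
                   | 1  3 |

Its absolute value is |J| = 11 (the area scaling factor).

Substituting x = 3u - 2v, y = u + 3v into the integrand,

    21x^2 + 21y^2 → 210u^2 - 126u v + 273v^2,

so the integral becomes

    ∬_R (210u^2 - 126u v + 273v^2) · |J| du dv = ∫_0^1 ∫_0^1 (2310u^2 - 1386u v + 3003v^2) dv du.

Inner (v): 2310u^2 - 693u + 1001.
Outer (u): 2849/2.

Therefore ∬_D (21x^2 + 21y^2) dx dy = 2849/2.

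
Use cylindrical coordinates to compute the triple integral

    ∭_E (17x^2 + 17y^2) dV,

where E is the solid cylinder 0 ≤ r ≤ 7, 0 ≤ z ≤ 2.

In cylindrical coordinates, x = r cos(θ), y = r sin(θ), z = z, and dV = r dr dθ dz.

The integrand becomes 17r^2, so

    ∭_E (17x^2 + 17y^2) dV = ∫_{0}^{2π} ∫_{0}^{7} ∫_{0}^{2} (17r^2) · r dz dr dθ.

Inner (z): 34r^3.
Middle (r from 0 to 7): 40817/2.
Outer (θ): 40817π.

Therefore the triple integral equals 40817π.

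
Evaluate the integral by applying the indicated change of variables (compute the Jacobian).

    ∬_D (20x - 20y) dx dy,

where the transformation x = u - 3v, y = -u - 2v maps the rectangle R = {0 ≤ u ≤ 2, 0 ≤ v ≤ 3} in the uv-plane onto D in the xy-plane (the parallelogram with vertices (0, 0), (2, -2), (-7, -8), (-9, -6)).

Compute the Jacobian determinant of (x, y) with respect to (u, v):

    ∂(x,y)/∂(u,v) = | 1  -3 | = (1)(-2) - (-3)(-1) = -5.
                   | -1  -2 |

Its absolute value is |J| = 5 (the area scaling factor).

Substituting x = u - 3v, y = -u - 2v into the integrand,

    20x - 20y → 40u - 20v,

so the integral becomes

    ∬_R (40u - 20v) · |J| du dv = ∫_0^2 ∫_0^3 (200u - 100v) dv du.

Inner (v): 600u - 450.
Outer (u): 300.

Therefore ∬_D (20x - 20y) dx dy = 300.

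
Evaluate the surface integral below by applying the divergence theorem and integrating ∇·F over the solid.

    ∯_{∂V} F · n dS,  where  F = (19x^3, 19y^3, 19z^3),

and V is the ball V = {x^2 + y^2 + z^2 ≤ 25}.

By the divergence theorem,

    ∯_{∂V} F · n dS = ∭_V (∇ · F) dV.

Compute the divergence:
    ∇ · F = ∂F_x/∂x + ∂F_y/∂y + ∂F_z/∂z = 57x^2 + 57y^2 + 57z^2.

In spherical coordinates, x = ρ sin(φ) cos(θ), y = ρ sin(φ) sin(θ), z = ρ cos(φ), dV = ρ^2 sin(φ) dρ dφ dθ, with 0 ≤ ρ ≤ 5, 0 ≤ φ ≤ π, 0 ≤ θ ≤ 2π.

The integrand, after substitution and multiplying by the volume element, becomes (57ρ^2) · ρ^2 sin(φ), so

    ∭_V (∇·F) dV = ∫_0^{2π} ∫_0^{π} ∫_0^{5} (57ρ^2) · ρ^2 sin(φ) dρ dφ dθ.

Inner (ρ from 0 to 5): 35625sin(φ).
Middle (φ from 0 to π): 71250.
Outer (θ from 0 to 2π): 142500π.

Therefore ∯_{∂V} F · n dS = 142500π.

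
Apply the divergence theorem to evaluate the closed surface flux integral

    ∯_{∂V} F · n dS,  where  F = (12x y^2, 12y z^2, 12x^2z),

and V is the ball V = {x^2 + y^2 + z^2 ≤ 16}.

By the divergence theorem,

    ∯_{∂V} F · n dS = ∭_V (∇ · F) dV.

Compute the divergence:
    ∇ · F = ∂F_x/∂x + ∂F_y/∂y + ∂F_z/∂z = 12y^2 + 12z^2 + 12x^2 = 12x^2 + 12y^2 + 12z^2.

In spherical coordinates, x = ρ sin(φ) cos(θ), y = ρ sin(φ) sin(θ), z = ρ cos(φ), dV = ρ^2 sin(φ) dρ dφ dθ, with 0 ≤ ρ ≤ 4, 0 ≤ φ ≤ π, 0 ≤ θ ≤ 2π.

The integrand, after substitution and multiplying by the volume element, becomes (12ρ^2) · ρ^2 sin(φ), so

    ∭_V (∇·F) dV = ∫_0^{2π} ∫_0^{π} ∫_0^{4} (12ρ^2) · ρ^2 sin(φ) dρ dφ dθ.

Inner (ρ from 0 to 4): 12288sin(φ)/5.
Middle (φ from 0 to π): 24576/5.
Outer (θ from 0 to 2π): 49152π/5.

Therefore ∯_{∂V} F · n dS = 49152π/5.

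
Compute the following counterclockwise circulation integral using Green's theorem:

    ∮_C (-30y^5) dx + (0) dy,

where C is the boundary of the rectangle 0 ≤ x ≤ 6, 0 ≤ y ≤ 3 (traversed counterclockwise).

Green's theorem converts the closed line integral into a double integral over the enclosed region D:

    ∮_C P dx + Q dy = ∬_D (∂Q/∂x - ∂P/∂y) dA.

Here P = -30y^5, Q = 0, so

    ∂Q/∂x = 0,    ∂P/∂y = -150y^4,
    ∂Q/∂x - ∂P/∂y = 150y^4.

D is the region 0 ≤ x ≤ 6, 0 ≤ y ≤ 3. Evaluating the double integral:

    ∬_D (150y^4) dA = ∫_0^{6} ∫_0^{3} (150y^4) dy dx.

Inner (y from 0 to 3): 7290.
Outer (x from 0 to 6): 43740.

Therefore ∮_C P dx + Q dy = 43740.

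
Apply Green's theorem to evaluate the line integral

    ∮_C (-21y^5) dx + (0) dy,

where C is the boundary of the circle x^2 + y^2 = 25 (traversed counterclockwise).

Green's theorem converts the closed line integral into a double integral over the enclosed region D:

    ∮_C P dx + Q dy = ∬_D (∂Q/∂x - ∂P/∂y) dA.

Here P = -21y^5, Q = 0, so

    ∂Q/∂x = 0,    ∂P/∂y = -105y^4,
    ∂Q/∂x - ∂P/∂y = 105y^4.

D is the region x^2 + y^2 ≤ 25. Evaluating the double integral:

In polar coordinates (x = r cos θ, y = r sin θ, dA = r dr dθ) the integrand becomes 105r^4sin(θ)^4, so

    ∬_D (105y^4) dA = ∫_0^{2π} ∫_0^{5} (105r^4sin(θ)^4) · r dr dθ.

Inner (r from 0 to 5): 546875sin(θ)^4/2.
Outer (θ from 0 to 2π): 1640625π/8.

Therefore ∮_C P dx + Q dy = 1640625π/8.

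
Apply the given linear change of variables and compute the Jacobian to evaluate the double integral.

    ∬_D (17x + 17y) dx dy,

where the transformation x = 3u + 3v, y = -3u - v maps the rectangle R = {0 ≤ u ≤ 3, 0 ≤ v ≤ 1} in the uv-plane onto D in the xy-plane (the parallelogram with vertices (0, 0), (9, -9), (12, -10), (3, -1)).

Compute the Jacobian determinant of (x, y) with respect to (u, v):

    ∂(x,y)/∂(u,v) = | 3  3 | = (3)(-1) - (3)(-3) = 6.
                   | -3  -1 |

Its absolute value is |J| = 6 (the area scaling factor).

Substituting x = 3u + 3v, y = -3u - v into the integrand,

    17x + 17y → 34v,

so the integral becomes

    ∬_R (34v) · |J| du dv = ∫_0^3 ∫_0^1 (204v) dv du.

Inner (v): 102.
Outer (u): 306.

Therefore ∬_D (17x + 17y) dx dy = 306.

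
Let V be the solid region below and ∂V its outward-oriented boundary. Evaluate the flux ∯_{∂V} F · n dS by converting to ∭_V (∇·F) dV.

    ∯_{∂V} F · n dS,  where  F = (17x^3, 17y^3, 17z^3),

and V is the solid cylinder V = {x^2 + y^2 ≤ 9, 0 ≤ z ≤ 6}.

By the divergence theorem,

    ∯_{∂V} F · n dS = ∭_V (∇ · F) dV.

Compute the divergence:
    ∇ · F = ∂F_x/∂x + ∂F_y/∂y + ∂F_z/∂z = 51x^2 + 51y^2 + 51z^2.

In cylindrical coordinates, x = r cos(θ), y = r sin(θ), z = z, dV = r dr dθ dz, with 0 ≤ r ≤ 3, 0 ≤ θ ≤ 2π, 0 ≤ z ≤ 6.

The integrand, after substitution and multiplying by the volume element, becomes (51r^2 + 51z^2) · r, so

    ∭_V (∇·F) dV = ∫_0^{2π} ∫_0^{3} ∫_0^{6} (51r^2 + 51z^2) · r dz dr dθ.

Inner (z from 0 to 6): 306r (r^2 + 12).
Middle (r from 0 to 3): 45441/2.
Outer (θ from 0 to 2π): 45441π.

Therefore ∯_{∂V} F · n dS = 45441π.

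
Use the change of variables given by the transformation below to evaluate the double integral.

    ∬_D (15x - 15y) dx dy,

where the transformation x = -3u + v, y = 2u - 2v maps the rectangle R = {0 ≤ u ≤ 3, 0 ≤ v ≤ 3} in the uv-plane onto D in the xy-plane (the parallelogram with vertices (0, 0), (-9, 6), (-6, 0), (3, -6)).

Compute the Jacobian determinant of (x, y) with respect to (u, v):

    ∂(x,y)/∂(u,v) = | -3  1 | = (-3)(-2) - (1)(2) = 4.
                   | 2  -2 |

Its absolute value is |J| = 4 (the area scaling factor).

Substituting x = -3u + v, y = 2u - 2v into the integrand,

    15x - 15y → -75u + 45v,

so the integral becomes

    ∬_R (-75u + 45v) · |J| du dv = ∫_0^3 ∫_0^3 (-300u + 180v) dv du.

Inner (v): 810 - 900u.
Outer (u): -1620.

Therefore ∬_D (15x - 15y) dx dy = -1620.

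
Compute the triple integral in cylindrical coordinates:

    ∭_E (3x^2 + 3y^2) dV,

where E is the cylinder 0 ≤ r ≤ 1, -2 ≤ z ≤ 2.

In cylindrical coordinates, x = r cos(θ), y = r sin(θ), z = z, and dV = r dr dθ dz.

The integrand becomes 3r^2, so

    ∭_E (3x^2 + 3y^2) dV = ∫_{0}^{2π} ∫_{0}^{1} ∫_{-2}^{2} (3r^2) · r dz dr dθ.

Inner (z): 12r^3.
Middle (r from 0 to 1): 3.
Outer (θ): 6π.

Therefore the triple integral equals 6π.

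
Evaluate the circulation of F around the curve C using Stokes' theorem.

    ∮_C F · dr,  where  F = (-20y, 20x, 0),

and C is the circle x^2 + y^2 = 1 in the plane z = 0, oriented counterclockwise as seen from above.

Let S be the flat disk x^2 + y^2 ≤ 1 in the plane z = 0, with upward unit normal n̂ = ẑ. By Stokes' theorem,

    ∮_C F · dr = ∬_S (∇ × F) · n̂ dS = ∬_D (curl F)_z dA,

where D is the disk x^2 + y^2 ≤ 1.

Compute the curl of F = (-20y, 20x, 0):
    (∇ × F)_x = ∂F_z/∂y - ∂F_y/∂z = 0,
    (∇ × F)_y = ∂F_x/∂z - ∂F_z/∂x = 0,
    (∇ × F)_z = ∂F_y/∂x - ∂F_x/∂y = 40.

On z = 0, (curl F)_z = 40.

Convert to polar (x = r cos θ, y = r sin θ, dA = r dr dθ); the integrand becomes 40, so

    ∬_D (curl F)_z dA = ∫_0^{2π} ∫_0^{1} (40) · r dr dθ.

Inner (r from 0 to 1): 20.
Outer (θ from 0 to 2π): 40π.

Therefore ∮_C F · dr = 40π.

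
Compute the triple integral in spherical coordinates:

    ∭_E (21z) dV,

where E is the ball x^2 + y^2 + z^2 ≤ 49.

In spherical coordinates, x = ρ sin(φ) cos(θ), y = ρ sin(φ) sin(θ), z = ρ cos(φ), and dV = ρ^2 sin(φ) dρ dφ dθ.

The integrand becomes 21ρ cos(φ), so

    ∭_E (21z) dV = ∫_{0}^{2π} ∫_{0}^{π} ∫_{0}^{7} (21ρ cos(φ)) · ρ^2 sin(φ) dρ dφ dθ.

Inner (ρ): 50421sin(2φ)/8.
Middle (φ): 0.
Outer (θ): 0.

Therefore the triple integral equals 0.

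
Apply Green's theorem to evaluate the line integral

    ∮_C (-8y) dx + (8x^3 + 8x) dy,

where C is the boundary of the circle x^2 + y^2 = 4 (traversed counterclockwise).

Green's theorem converts the closed line integral into a double integral over the enclosed region D:

    ∮_C P dx + Q dy = ∬_D (∂Q/∂x - ∂P/∂y) dA.

Here P = -8y, Q = 8x^3 + 8x, so

    ∂Q/∂x = 24x^2 + 8,    ∂P/∂y = -8,
    ∂Q/∂x - ∂P/∂y = 24x^2 + 16.

D is the region x^2 + y^2 ≤ 4. Evaluating the double integral:

In polar coordinates (x = r cos θ, y = r sin θ, dA = r dr dθ) the integrand becomes 24r^2cos(θ)^2 + 16, so

    ∬_D (24x^2 + 16) dA = ∫_0^{2π} ∫_0^{2} (24r^2cos(θ)^2 + 16) · r dr dθ.

Inner (r from 0 to 2): 96cos(θ)^2 + 32.
Outer (θ from 0 to 2π): 160π.

Therefore ∮_C P dx + Q dy = 160π.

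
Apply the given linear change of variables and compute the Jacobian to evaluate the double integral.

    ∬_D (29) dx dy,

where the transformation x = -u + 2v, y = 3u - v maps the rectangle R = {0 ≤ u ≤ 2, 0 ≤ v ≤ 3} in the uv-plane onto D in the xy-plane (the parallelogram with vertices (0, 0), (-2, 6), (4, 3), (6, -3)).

Compute the Jacobian determinant of (x, y) with respect to (u, v):

    ∂(x,y)/∂(u,v) = | -1  2 | = (-1)(-1) - (2)(3) = -5.
                   | 3  -1 |

Its absolute value is |J| = 5 (the area scaling factor).

Substituting x = -u + 2v, y = 3u - v into the integrand,

    29 → 29,

so the integral becomes

    ∬_R (29) · |J| du dv = ∫_0^2 ∫_0^3 (145) dv du.

Inner (v): 435.
Outer (u): 870.

Therefore ∬_D (29) dx dy = 870.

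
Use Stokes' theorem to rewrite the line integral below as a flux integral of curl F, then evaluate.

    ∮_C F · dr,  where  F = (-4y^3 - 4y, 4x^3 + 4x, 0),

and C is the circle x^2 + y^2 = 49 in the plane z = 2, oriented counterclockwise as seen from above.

Let S be the flat disk x^2 + y^2 ≤ 49 in the plane z = 2, with upward unit normal n̂ = ẑ. By Stokes' theorem,

    ∮_C F · dr = ∬_S (∇ × F) · n̂ dS = ∬_D (curl F)_z dA,

where D is the disk x^2 + y^2 ≤ 49.

Compute the curl of F = (-4y^3 - 4y, 4x^3 + 4x, 0):
    (∇ × F)_x = ∂F_z/∂y - ∂F_y/∂z = 0,
    (∇ × F)_y = ∂F_x/∂z - ∂F_z/∂x = 0,
    (∇ × F)_z = ∂F_y/∂x - ∂F_x/∂y = 12x^2 + 12y^2 + 8.

On z = 2, (curl F)_z = 12x^2 + 12y^2 + 8.

Convert to polar (x = r cos θ, y = r sin θ, dA = r dr dθ); the integrand becomes 12r^2 + 8, so

    ∬_D (curl F)_z dA = ∫_0^{2π} ∫_0^{7} (12r^2 + 8) · r dr dθ.

Inner (r from 0 to 7): 7399.
Outer (θ from 0 to 2π): 14798π.

Therefore ∮_C F · dr = 14798π.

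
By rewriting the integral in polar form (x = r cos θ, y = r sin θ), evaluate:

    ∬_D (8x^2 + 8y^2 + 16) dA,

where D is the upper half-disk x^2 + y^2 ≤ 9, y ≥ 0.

The region D is 0 ≤ r ≤ 3, 0 ≤ θ ≤ π in polar coordinates, where x = r cos(θ), y = r sin(θ), and dA = r dr dθ.

Under the substitution, the integrand becomes 8r^2 + 16, so

    ∬_D (8x^2 + 8y^2 + 16) dA = ∫_{0}^{π} ∫_{0}^{3} (8r^2 + 16) · r dr dθ.

Inner integral (in r): ∫_{0}^{3} (8r^2 + 16) · r dr = 234.

Outer integral (in θ): ∫_{0}^{π} (234) dθ = 234π.

Therefore ∬_D (8x^2 + 8y^2 + 16) dA = 234π.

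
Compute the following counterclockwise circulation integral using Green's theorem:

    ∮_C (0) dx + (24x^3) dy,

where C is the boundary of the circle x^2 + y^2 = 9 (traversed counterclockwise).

Green's theorem converts the closed line integral into a double integral over the enclosed region D:

    ∮_C P dx + Q dy = ∬_D (∂Q/∂x - ∂P/∂y) dA.

Here P = 0, Q = 24x^3, so

    ∂Q/∂x = 72x^2,    ∂P/∂y = 0,
    ∂Q/∂x - ∂P/∂y = 72x^2.

D is the region x^2 + y^2 ≤ 9. Evaluating the double integral:

In polar coordinates (x = r cos θ, y = r sin θ, dA = r dr dθ) the integrand becomes 72r^2cos(θ)^2, so

    ∬_D (72x^2) dA = ∫_0^{2π} ∫_0^{3} (72r^2cos(θ)^2) · r dr dθ.

Inner (r from 0 to 3): 1458cos(θ)^2.
Outer (θ from 0 to 2π): 1458π.

Therefore ∮_C P dx + Q dy = 1458π.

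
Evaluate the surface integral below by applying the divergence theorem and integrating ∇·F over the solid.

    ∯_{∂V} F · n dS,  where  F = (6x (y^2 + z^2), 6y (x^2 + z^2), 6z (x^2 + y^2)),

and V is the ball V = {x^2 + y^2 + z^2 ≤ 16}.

By the divergence theorem,

    ∯_{∂V} F · n dS = ∭_V (∇ · F) dV.

Compute the divergence:
    ∇ · F = ∂F_x/∂x + ∂F_y/∂y + ∂F_z/∂z = 6y^2 + 6z^2 + 6x^2 + 6z^2 + 6x^2 + 6y^2 = 12x^2 + 12y^2 + 12z^2.

In spherical coordinates, x = ρ sin(φ) cos(θ), y = ρ sin(φ) sin(θ), z = ρ cos(φ), dV = ρ^2 sin(φ) dρ dφ dθ, with 0 ≤ ρ ≤ 4, 0 ≤ φ ≤ π, 0 ≤ θ ≤ 2π.

The integrand, after substitution and multiplying by the volume element, becomes (12ρ^2) · ρ^2 sin(φ), so

    ∭_V (∇·F) dV = ∫_0^{2π} ∫_0^{π} ∫_0^{4} (12ρ^2) · ρ^2 sin(φ) dρ dφ dθ.

Inner (ρ from 0 to 4): 12288sin(φ)/5.
Middle (φ from 0 to π): 24576/5.
Outer (θ from 0 to 2π): 49152π/5.

Therefore ∯_{∂V} F · n dS = 49152π/5.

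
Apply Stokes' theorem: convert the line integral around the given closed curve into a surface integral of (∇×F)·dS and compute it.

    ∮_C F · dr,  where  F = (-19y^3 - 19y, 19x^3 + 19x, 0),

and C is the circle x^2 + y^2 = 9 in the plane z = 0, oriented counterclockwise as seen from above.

Let S be the flat disk x^2 + y^2 ≤ 9 in the plane z = 0, with upward unit normal n̂ = ẑ. By Stokes' theorem,

    ∮_C F · dr = ∬_S (∇ × F) · n̂ dS = ∬_D (curl F)_z dA,

where D is the disk x^2 + y^2 ≤ 9.

Compute the curl of F = (-19y^3 - 19y, 19x^3 + 19x, 0):
    (∇ × F)_x = ∂F_z/∂y - ∂F_y/∂z = 0,
    (∇ × F)_y = ∂F_x/∂z - ∂F_z/∂x = 0,
    (∇ × F)_z = ∂F_y/∂x - ∂F_x/∂y = 57x^2 + 57y^2 + 38.

On z = 0, (curl F)_z = 57x^2 + 57y^2 + 38.

Convert to polar (x = r cos θ, y = r sin θ, dA = r dr dθ); the integrand becomes 57r^2 + 38, so

    ∬_D (curl F)_z dA = ∫_0^{2π} ∫_0^{3} (57r^2 + 38) · r dr dθ.

Inner (r from 0 to 3): 5301/4.
Outer (θ from 0 to 2π): 5301π/2.

Therefore ∮_C F · dr = 5301π/2.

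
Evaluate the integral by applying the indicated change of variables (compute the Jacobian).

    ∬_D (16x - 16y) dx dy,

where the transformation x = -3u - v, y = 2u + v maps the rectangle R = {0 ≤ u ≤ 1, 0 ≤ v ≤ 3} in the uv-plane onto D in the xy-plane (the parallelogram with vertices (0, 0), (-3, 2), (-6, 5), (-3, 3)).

Compute the Jacobian determinant of (x, y) with respect to (u, v):

    ∂(x,y)/∂(u,v) = | -3  -1 | = (-3)(1) - (-1)(2) = -1.
                   | 2  1 |

Its absolute value is |J| = 1 (the area scaling factor).

Substituting x = -3u - v, y = 2u + v into the integrand,

    16x - 16y → -80u - 32v,

so the integral becomes

    ∬_R (-80u - 32v) · |J| du dv = ∫_0^1 ∫_0^3 (-80u - 32v) dv du.

Inner (v): -240u - 144.
Outer (u): -264.

Therefore ∬_D (16x - 16y) dx dy = -264.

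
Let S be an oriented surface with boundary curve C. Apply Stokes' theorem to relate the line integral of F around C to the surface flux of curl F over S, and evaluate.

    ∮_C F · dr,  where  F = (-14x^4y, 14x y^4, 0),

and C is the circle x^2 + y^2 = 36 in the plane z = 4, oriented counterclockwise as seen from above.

Let S be the flat disk x^2 + y^2 ≤ 36 in the plane z = 4, with upward unit normal n̂ = ẑ. By Stokes' theorem,

    ∮_C F · dr = ∬_S (∇ × F) · n̂ dS = ∬_D (curl F)_z dA,

where D is the disk x^2 + y^2 ≤ 36.

Compute the curl of F = (-14x^4y, 14x y^4, 0):
    (∇ × F)_x = ∂F_z/∂y - ∂F_y/∂z = 0,
    (∇ × F)_y = ∂F_x/∂z - ∂F_z/∂x = 0,
    (∇ × F)_z = ∂F_y/∂x - ∂F_x/∂y = 14x^4 + 14y^4.

On z = 4, (curl F)_z = 14x^4 + 14y^4.

Convert to polar (x = r cos θ, y = r sin θ, dA = r dr dθ); the integrand becomes 14r^4(sin(θ)^4 + cos(θ)^4), so

    ∬_D (curl F)_z dA = ∫_0^{2π} ∫_0^{6} (14r^4(sin(θ)^4 + cos(θ)^4)) · r dr dθ.

Inner (r from 0 to 6): 108864sin(θ)^4 + 108864cos(θ)^4.
Outer (θ from 0 to 2π): 163296π.

Therefore ∮_C F · dr = 163296π.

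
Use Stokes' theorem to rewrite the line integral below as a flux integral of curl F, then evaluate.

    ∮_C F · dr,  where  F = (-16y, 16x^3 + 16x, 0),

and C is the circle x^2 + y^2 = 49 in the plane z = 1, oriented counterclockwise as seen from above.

Let S be the flat disk x^2 + y^2 ≤ 49 in the plane z = 1, with upward unit normal n̂ = ẑ. By Stokes' theorem,

    ∮_C F · dr = ∬_S (∇ × F) · n̂ dS = ∬_D (curl F)_z dA,

where D is the disk x^2 + y^2 ≤ 49.

Compute the curl of F = (-16y, 16x^3 + 16x, 0):
    (∇ × F)_x = ∂F_z/∂y - ∂F_y/∂z = 0,
    (∇ × F)_y = ∂F_x/∂z - ∂F_z/∂x = 0,
    (∇ × F)_z = ∂F_y/∂x - ∂F_x/∂y = 48x^2 + 32.

On z = 1, (curl F)_z = 48x^2 + 32.

Convert to polar (x = r cos θ, y = r sin θ, dA = r dr dθ); the integrand becomes 48r^2cos(θ)^2 + 32, so

    ∬_D (curl F)_z dA = ∫_0^{2π} ∫_0^{7} (48r^2cos(θ)^2 + 32) · r dr dθ.

Inner (r from 0 to 7): 28812cos(θ)^2 + 784.
Outer (θ from 0 to 2π): 30380π.

Therefore ∮_C F · dr = 30380π.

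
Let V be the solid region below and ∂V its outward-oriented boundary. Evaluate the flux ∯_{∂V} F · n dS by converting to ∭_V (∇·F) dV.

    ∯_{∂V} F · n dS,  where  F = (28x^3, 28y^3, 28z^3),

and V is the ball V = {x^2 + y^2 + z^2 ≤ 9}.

By the divergence theorem,

    ∯_{∂V} F · n dS = ∭_V (∇ · F) dV.

Compute the divergence:
    ∇ · F = ∂F_x/∂x + ∂F_y/∂y + ∂F_z/∂z = 84x^2 + 84y^2 + 84z^2.

In spherical coordinates, x = ρ sin(φ) cos(θ), y = ρ sin(φ) sin(θ), z = ρ cos(φ), dV = ρ^2 sin(φ) dρ dφ dθ, with 0 ≤ ρ ≤ 3, 0 ≤ φ ≤ π, 0 ≤ θ ≤ 2π.

The integrand, after substitution and multiplying by the volume element, becomes (84ρ^2) · ρ^2 sin(φ), so

    ∭_V (∇·F) dV = ∫_0^{2π} ∫_0^{π} ∫_0^{3} (84ρ^2) · ρ^2 sin(φ) dρ dφ dθ.

Inner (ρ from 0 to 3): 20412sin(φ)/5.
Middle (φ from 0 to π): 40824/5.
Outer (θ from 0 to 2π): 81648π/5.

Therefore ∯_{∂V} F · n dS = 81648π/5.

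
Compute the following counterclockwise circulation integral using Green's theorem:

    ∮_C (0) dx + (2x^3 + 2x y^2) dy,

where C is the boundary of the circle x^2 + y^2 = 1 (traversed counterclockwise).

Green's theorem converts the closed line integral into a double integral over the enclosed region D:

    ∮_C P dx + Q dy = ∬_D (∂Q/∂x - ∂P/∂y) dA.

Here P = 0, Q = 2x^3 + 2x y^2, so

    ∂Q/∂x = 6x^2 + 2y^2,    ∂P/∂y = 0,
    ∂Q/∂x - ∂P/∂y = 6x^2 + 2y^2.

D is the region x^2 + y^2 ≤ 1. Evaluating the double integral:

In polar coordinates (x = r cos θ, y = r sin θ, dA = r dr dθ) the integrand becomes 2r^2(cos(2θ) + 2), so

    ∬_D (6x^2 + 2y^2) dA = ∫_0^{2π} ∫_0^{1} (2r^2(cos(2θ) + 2)) · r dr dθ.

Inner (r from 0 to 1): cos(θ)^2 + 1/2.
Outer (θ from 0 to 2π): 2π.

Therefore ∮_C P dx + Q dy = 2π.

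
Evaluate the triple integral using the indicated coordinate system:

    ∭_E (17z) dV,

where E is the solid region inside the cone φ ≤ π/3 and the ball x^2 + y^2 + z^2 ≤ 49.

In spherical coordinates, x = ρ sin(φ) cos(θ), y = ρ sin(φ) sin(θ), z = ρ cos(φ), and dV = ρ^2 sin(φ) dρ dφ dθ.

The integrand becomes 17ρ cos(φ), so

    ∭_E (17z) dV = ∫_{0}^{2π} ∫_{0}^{π/3} ∫_{0}^{7} (17ρ cos(φ)) · ρ^2 sin(φ) dρ dφ dθ.

Inner (ρ): 40817sin(2φ)/8.
Middle (φ): 122451/32.
Outer (θ): 122451π/16.

Therefore the triple integral equals 122451π/16.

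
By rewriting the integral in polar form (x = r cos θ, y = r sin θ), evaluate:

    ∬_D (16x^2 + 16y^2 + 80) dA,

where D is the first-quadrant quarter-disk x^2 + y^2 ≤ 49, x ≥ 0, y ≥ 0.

The region D is 0 ≤ r ≤ 7, 0 ≤ θ ≤ π/2 in polar coordinates, where x = r cos(θ), y = r sin(θ), and dA = r dr dθ.

Under the substitution, the integrand becomes 16r^2 + 80, so

    ∬_D (16x^2 + 16y^2 + 80) dA = ∫_{0}^{π/2} ∫_{0}^{7} (16r^2 + 80) · r dr dθ.

Inner integral (in r): ∫_{0}^{7} (16r^2 + 80) · r dr = 11564.

Outer integral (in θ): ∫_{0}^{π/2} (11564) dθ = 5782π.

Therefore ∬_D (16x^2 + 16y^2 + 80) dA = 5782π.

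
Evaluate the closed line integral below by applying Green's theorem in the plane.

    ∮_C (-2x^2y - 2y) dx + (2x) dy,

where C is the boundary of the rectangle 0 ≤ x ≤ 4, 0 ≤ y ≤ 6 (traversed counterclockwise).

Green's theorem converts the closed line integral into a double integral over the enclosed region D:

    ∮_C P dx + Q dy = ∬_D (∂Q/∂x - ∂P/∂y) dA.

Here P = -2x^2y - 2y, Q = 2x, so

    ∂Q/∂x = 2,    ∂P/∂y = -2x^2 - 2,
    ∂Q/∂x - ∂P/∂y = 2x^2 + 4.

D is the region 0 ≤ x ≤ 4, 0 ≤ y ≤ 6. Evaluating the double integral:

    ∬_D (2x^2 + 4) dA = ∫_0^{4} ∫_0^{6} (2x^2 + 4) dy dx.

Inner (y from 0 to 6): 12x^2 + 24.
Outer (x from 0 to 4): 352.

Therefore ∮_C P dx + Q dy = 352.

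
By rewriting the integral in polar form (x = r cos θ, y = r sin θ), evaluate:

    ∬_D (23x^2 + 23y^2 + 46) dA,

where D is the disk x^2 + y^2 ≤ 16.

The region D is 0 ≤ r ≤ 4, 0 ≤ θ ≤ 2π in polar coordinates, where x = r cos(θ), y = r sin(θ), and dA = r dr dθ.

Under the substitution, the integrand becomes 23r^2 + 46, so

    ∬_D (23x^2 + 23y^2 + 46) dA = ∫_{0}^{2π} ∫_{0}^{4} (23r^2 + 46) · r dr dθ.

Inner integral (in r): ∫_{0}^{4} (23r^2 + 46) · r dr = 1840.

Outer integral (in θ): ∫_{0}^{2π} (1840) dθ = 3680π.

Therefore ∬_D (23x^2 + 23y^2 + 46) dA = 3680π.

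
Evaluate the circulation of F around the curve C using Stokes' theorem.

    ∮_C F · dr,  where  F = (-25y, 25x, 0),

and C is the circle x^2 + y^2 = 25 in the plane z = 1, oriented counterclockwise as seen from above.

Let S be the flat disk x^2 + y^2 ≤ 25 in the plane z = 1, with upward unit normal n̂ = ẑ. By Stokes' theorem,

    ∮_C F · dr = ∬_S (∇ × F) · n̂ dS = ∬_D (curl F)_z dA,

where D is the disk x^2 + y^2 ≤ 25.

Compute the curl of F = (-25y, 25x, 0):
    (∇ × F)_x = ∂F_z/∂y - ∂F_y/∂z = 0,
    (∇ × F)_y = ∂F_x/∂z - ∂F_z/∂x = 0,
    (∇ × F)_z = ∂F_y/∂x - ∂F_x/∂y = 50.

On z = 1, (curl F)_z = 50.

Convert to polar (x = r cos θ, y = r sin θ, dA = r dr dθ); the integrand becomes 50, so

    ∬_D (curl F)_z dA = ∫_0^{2π} ∫_0^{5} (50) · r dr dθ.

Inner (r from 0 to 5): 625.
Outer (θ from 0 to 2π): 1250π.

Therefore ∮_C F · dr = 1250π.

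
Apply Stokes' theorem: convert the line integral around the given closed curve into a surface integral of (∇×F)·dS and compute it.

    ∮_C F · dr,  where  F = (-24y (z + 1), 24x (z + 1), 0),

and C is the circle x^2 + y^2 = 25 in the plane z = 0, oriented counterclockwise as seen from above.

Let S be the flat disk x^2 + y^2 ≤ 25 in the plane z = 0, with upward unit normal n̂ = ẑ. By Stokes' theorem,

    ∮_C F · dr = ∬_S (∇ × F) · n̂ dS = ∬_D (curl F)_z dA,

where D is the disk x^2 + y^2 ≤ 25.

Compute the curl of F = (-24y (z + 1), 24x (z + 1), 0):
    (∇ × F)_x = ∂F_z/∂y - ∂F_y/∂z = -24x,
    (∇ × F)_y = ∂F_x/∂z - ∂F_z/∂x = -24y,
    (∇ × F)_z = ∂F_y/∂x - ∂F_x/∂y = 48z + 48.

On z = 0, (curl F)_z = 48.

Convert to polar (x = r cos θ, y = r sin θ, dA = r dr dθ); the integrand becomes 48, so

    ∬_D (curl F)_z dA = ∫_0^{2π} ∫_0^{5} (48) · r dr dθ.

Inner (r from 0 to 5): 600.
Outer (θ from 0 to 2π): 1200π.

Therefore ∮_C F · dr = 1200π.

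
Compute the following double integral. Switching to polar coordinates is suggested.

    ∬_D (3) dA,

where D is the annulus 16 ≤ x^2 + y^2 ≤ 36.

The region D is 4 ≤ r ≤ 6, 0 ≤ θ ≤ 2π in polar coordinates, where x = r cos(θ), y = r sin(θ), and dA = r dr dθ.

Under the substitution, the integrand becomes 3, so

    ∬_D (3) dA = ∫_{0}^{2π} ∫_{4}^{6} (3) · r dr dθ.

Inner integral (in r): ∫_{4}^{6} (3) · r dr = 30.

Outer integral (in θ): ∫_{0}^{2π} (30) dθ = 60π.

Therefore ∬_D (3) dA = 60π.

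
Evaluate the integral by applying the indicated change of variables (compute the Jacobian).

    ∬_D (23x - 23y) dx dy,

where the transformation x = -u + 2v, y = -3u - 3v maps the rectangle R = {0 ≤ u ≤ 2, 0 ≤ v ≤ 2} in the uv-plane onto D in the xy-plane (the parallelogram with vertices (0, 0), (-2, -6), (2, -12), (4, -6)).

Compute the Jacobian determinant of (x, y) with respect to (u, v):

    ∂(x,y)/∂(u,v) = | -1  2 | = (-1)(-3) - (2)(-3) = 9.
                   | -3  -3 |

Its absolute value is |J| = 9 (the area scaling factor).

Substituting x = -u + 2v, y = -3u - 3v into the integrand,

    23x - 23y → 46u + 115v,

so the integral becomes

    ∬_R (46u + 115v) · |J| du dv = ∫_0^2 ∫_0^2 (414u + 1035v) dv du.

Inner (v): 828u + 2070.
Outer (u): 5796.

Therefore ∬_D (23x - 23y) dx dy = 5796.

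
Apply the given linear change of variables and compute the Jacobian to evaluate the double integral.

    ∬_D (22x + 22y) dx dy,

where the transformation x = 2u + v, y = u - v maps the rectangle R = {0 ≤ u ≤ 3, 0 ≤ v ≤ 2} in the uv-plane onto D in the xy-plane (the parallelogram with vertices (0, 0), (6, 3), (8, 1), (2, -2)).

Compute the Jacobian determinant of (x, y) with respect to (u, v):

    ∂(x,y)/∂(u,v) = | 2  1 | = (2)(-1) - (1)(1) = -3.
                   | 1  -1 |

Its absolute value is |J| = 3 (the area scaling factor).

Substituting x = 2u + v, y = u - v into the integrand,

    22x + 22y → 66u,

so the integral becomes

    ∬_R (66u) · |J| du dv = ∫_0^3 ∫_0^2 (198u) dv du.

Inner (v): 396u.
Outer (u): 1782.

Therefore ∬_D (22x + 22y) dx dy = 1782.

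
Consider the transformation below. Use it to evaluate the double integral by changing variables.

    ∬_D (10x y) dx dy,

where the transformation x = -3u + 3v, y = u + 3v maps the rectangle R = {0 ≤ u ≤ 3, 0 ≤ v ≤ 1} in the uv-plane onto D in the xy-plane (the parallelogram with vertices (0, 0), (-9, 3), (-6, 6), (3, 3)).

Compute the Jacobian determinant of (x, y) with respect to (u, v):

    ∂(x,y)/∂(u,v) = | -3  3 | = (-3)(3) - (3)(1) = -12.
                   | 1  3 |

Its absolute value is |J| = 12 (the area scaling factor).

Substituting x = -3u + 3v, y = u + 3v into the integrand,

    10x y → -30u^2 - 60u v + 90v^2,

so the integral becomes

    ∬_R (-30u^2 - 60u v + 90v^2) · |J| du dv = ∫_0^3 ∫_0^1 (-360u^2 - 720u v + 1080v^2) dv du.

Inner (v): -360u^2 - 360u + 360.
Outer (u): -3780.

Therefore ∬_D (10x y) dx dy = -3780.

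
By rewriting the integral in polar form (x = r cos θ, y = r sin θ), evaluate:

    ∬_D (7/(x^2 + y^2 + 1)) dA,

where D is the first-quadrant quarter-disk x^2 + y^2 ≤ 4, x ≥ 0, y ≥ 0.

The region D is 0 ≤ r ≤ 2, 0 ≤ θ ≤ π/2 in polar coordinates, where x = r cos(θ), y = r sin(θ), and dA = r dr dθ.

Under the substitution, the integrand becomes 7/(r^2 + 1), so

    ∬_D (7/(x^2 + y^2 + 1)) dA = ∫_{0}^{π/2} ∫_{0}^{2} (7/(r^2 + 1)) · r dr dθ.

Inner integral (in r): ∫_{0}^{2} (7/(r^2 + 1)) · r dr = 7log(5)/2.

Outer integral (in θ): ∫_{0}^{π/2} (7log(5)/2) dθ = 7π log(5)/4.

Therefore ∬_D (7/(x^2 + y^2 + 1)) dA = 7π log(5)/4.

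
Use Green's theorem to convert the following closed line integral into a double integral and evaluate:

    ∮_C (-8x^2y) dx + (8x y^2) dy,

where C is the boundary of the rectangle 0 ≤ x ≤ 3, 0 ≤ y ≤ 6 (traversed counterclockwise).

Green's theorem converts the closed line integral into a double integral over the enclosed region D:

    ∮_C P dx + Q dy = ∬_D (∂Q/∂x - ∂P/∂y) dA.

Here P = -8x^2y, Q = 8x y^2, so

    ∂Q/∂x = 8y^2,    ∂P/∂y = -8x^2,
    ∂Q/∂x - ∂P/∂y = 8x^2 + 8y^2.

D is the region 0 ≤ x ≤ 3, 0 ≤ y ≤ 6. Evaluating the double integral:

    ∬_D (8x^2 + 8y^2) dA = ∫_0^{3} ∫_0^{6} (8x^2 + 8y^2) dy dx.

Inner (y from 0 to 6): 48x^2 + 576.
Outer (x from 0 to 3): 2160.

Therefore ∮_C P dx + Q dy = 2160.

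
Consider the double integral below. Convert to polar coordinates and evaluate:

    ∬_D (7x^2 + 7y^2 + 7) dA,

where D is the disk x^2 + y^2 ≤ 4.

The region D is 0 ≤ r ≤ 2, 0 ≤ θ ≤ 2π in polar coordinates, where x = r cos(θ), y = r sin(θ), and dA = r dr dθ.

Under the substitution, the integrand becomes 7r^2 + 7, so

    ∬_D (7x^2 + 7y^2 + 7) dA = ∫_{0}^{2π} ∫_{0}^{2} (7r^2 + 7) · r dr dθ.

Inner integral (in r): ∫_{0}^{2} (7r^2 + 7) · r dr = 42.

Outer integral (in θ): ∫_{0}^{2π} (42) dθ = 84π.

Therefore ∬_D (7x^2 + 7y^2 + 7) dA = 84π.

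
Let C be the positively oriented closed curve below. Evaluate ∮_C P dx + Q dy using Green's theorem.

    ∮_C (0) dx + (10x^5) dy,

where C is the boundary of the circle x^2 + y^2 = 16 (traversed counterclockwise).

Green's theorem converts the closed line integral into a double integral over the enclosed region D:

    ∮_C P dx + Q dy = ∬_D (∂Q/∂x - ∂P/∂y) dA.

Here P = 0, Q = 10x^5, so

    ∂Q/∂x = 50x^4,    ∂P/∂y = 0,
    ∂Q/∂x - ∂P/∂y = 50x^4.

D is the region x^2 + y^2 ≤ 16. Evaluating the double integral:

In polar coordinates (x = r cos θ, y = r sin θ, dA = r dr dθ) the integrand becomes 50r^4cos(θ)^4, so

    ∬_D (50x^4) dA = ∫_0^{2π} ∫_0^{4} (50r^4cos(θ)^4) · r dr dθ.

Inner (r from 0 to 4): 102400cos(θ)^4/3.
Outer (θ from 0 to 2π): 25600π.

Therefore ∮_C P dx + Q dy = 25600π.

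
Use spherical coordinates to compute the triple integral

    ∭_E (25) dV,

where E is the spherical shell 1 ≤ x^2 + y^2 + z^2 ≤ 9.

In spherical coordinates, x = ρ sin(φ) cos(θ), y = ρ sin(φ) sin(θ), z = ρ cos(φ), and dV = ρ^2 sin(φ) dρ dφ dθ.

The integrand becomes 25, so

    ∭_E (25) dV = ∫_{0}^{2π} ∫_{0}^{π} ∫_{1}^{3} (25) · ρ^2 sin(φ) dρ dφ dθ.

Inner (ρ): 650sin(φ)/3.
Middle (φ): 1300/3.
Outer (θ): 2600π/3.

Therefore the triple integral equals 2600π/3.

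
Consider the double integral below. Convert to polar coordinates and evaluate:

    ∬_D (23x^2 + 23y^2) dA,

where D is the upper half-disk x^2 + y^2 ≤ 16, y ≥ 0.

The region D is 0 ≤ r ≤ 4, 0 ≤ θ ≤ π in polar coordinates, where x = r cos(θ), y = r sin(θ), and dA = r dr dθ.

Under the substitution, the integrand becomes 23r^2, so

    ∬_D (23x^2 + 23y^2) dA = ∫_{0}^{π} ∫_{0}^{4} (23r^2) · r dr dθ.

Inner integral (in r): ∫_{0}^{4} (23r^2) · r dr = 1472.

Outer integral (in θ): ∫_{0}^{π} (1472) dθ = 1472π.

Therefore ∬_D (23x^2 + 23y^2) dA = 1472π.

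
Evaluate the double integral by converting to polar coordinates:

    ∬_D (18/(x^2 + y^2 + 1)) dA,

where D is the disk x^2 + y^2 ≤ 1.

The region D is 0 ≤ r ≤ 1, 0 ≤ θ ≤ 2π in polar coordinates, where x = r cos(θ), y = r sin(θ), and dA = r dr dθ.

Under the substitution, the integrand becomes 18/(r^2 + 1), so

    ∬_D (18/(x^2 + y^2 + 1)) dA = ∫_{0}^{2π} ∫_{0}^{1} (18/(r^2 + 1)) · r dr dθ.

Inner integral (in r): ∫_{0}^{1} (18/(r^2 + 1)) · r dr = log(512).

Outer integral (in θ): ∫_{0}^{2π} (log(512)) dθ = 18π log(2).

Therefore ∬_D (18/(x^2 + y^2 + 1)) dA = 18π log(2).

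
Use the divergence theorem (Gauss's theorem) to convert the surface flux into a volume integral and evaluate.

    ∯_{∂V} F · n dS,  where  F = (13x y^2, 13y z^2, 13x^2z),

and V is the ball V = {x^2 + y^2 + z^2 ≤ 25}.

By the divergence theorem,

    ∯_{∂V} F · n dS = ∭_V (∇ · F) dV.

Compute the divergence:
    ∇ · F = ∂F_x/∂x + ∂F_y/∂y + ∂F_z/∂z = 13y^2 + 13z^2 + 13x^2 = 13x^2 + 13y^2 + 13z^2.

In spherical coordinates, x = ρ sin(φ) cos(θ), y = ρ sin(φ) sin(θ), z = ρ cos(φ), dV = ρ^2 sin(φ) dρ dφ dθ, with 0 ≤ ρ ≤ 5, 0 ≤ φ ≤ π, 0 ≤ θ ≤ 2π.

The integrand, after substitution and multiplying by the volume element, becomes (13ρ^2) · ρ^2 sin(φ), so

    ∭_V (∇·F) dV = ∫_0^{2π} ∫_0^{π} ∫_0^{5} (13ρ^2) · ρ^2 sin(φ) dρ dφ dθ.

Inner (ρ from 0 to 5): 8125sin(φ).
Middle (φ from 0 to π): 16250.
Outer (θ from 0 to 2π): 32500π.

Therefore ∯_{∂V} F · n dS = 32500π.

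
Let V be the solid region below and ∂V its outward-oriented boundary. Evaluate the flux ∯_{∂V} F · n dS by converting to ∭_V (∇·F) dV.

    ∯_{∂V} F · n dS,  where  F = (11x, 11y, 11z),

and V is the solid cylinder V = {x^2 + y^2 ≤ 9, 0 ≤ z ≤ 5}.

By the divergence theorem,

    ∯_{∂V} F · n dS = ∭_V (∇ · F) dV.

Compute the divergence:
    ∇ · F = ∂F_x/∂x + ∂F_y/∂y + ∂F_z/∂z = 11 + 11 + 11 = 33.

In cylindrical coordinates, x = r cos(θ), y = r sin(θ), z = z, dV = r dr dθ dz, with 0 ≤ r ≤ 3, 0 ≤ θ ≤ 2π, 0 ≤ z ≤ 5.

The integrand, after substitution and multiplying by the volume element, becomes (33) · r, so

    ∭_V (∇·F) dV = ∫_0^{2π} ∫_0^{3} ∫_0^{5} (33) · r dz dr dθ.

Inner (z from 0 to 5): 165r.
Middle (r from 0 to 3): 1485/2.
Outer (θ from 0 to 2π): 1485π.

Therefore ∯_{∂V} F · n dS = 1485π.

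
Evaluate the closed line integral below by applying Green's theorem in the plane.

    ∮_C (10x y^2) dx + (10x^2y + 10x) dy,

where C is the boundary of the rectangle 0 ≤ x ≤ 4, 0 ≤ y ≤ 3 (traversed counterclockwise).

Green's theorem converts the closed line integral into a double integral over the enclosed region D:

    ∮_C P dx + Q dy = ∬_D (∂Q/∂x - ∂P/∂y) dA.

Here P = 10x y^2, Q = 10x^2y + 10x, so

    ∂Q/∂x = 20x y + 10,    ∂P/∂y = 20x y,
    ∂Q/∂x - ∂P/∂y = 10.

D is the region 0 ≤ x ≤ 4, 0 ≤ y ≤ 3. Evaluating the double integral:

    ∬_D (10) dA = ∫_0^{4} ∫_0^{3} (10) dy dx.

Inner (y from 0 to 3): 30.
Outer (x from 0 to 4): 120.

Therefore ∮_C P dx + Q dy = 120.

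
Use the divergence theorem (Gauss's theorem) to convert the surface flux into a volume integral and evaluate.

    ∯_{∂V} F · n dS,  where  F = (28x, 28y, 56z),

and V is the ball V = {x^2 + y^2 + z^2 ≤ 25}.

By the divergence theorem,

    ∯_{∂V} F · n dS = ∭_V (∇ · F) dV.

Compute the divergence:
    ∇ · F = ∂F_x/∂x + ∂F_y/∂y + ∂F_z/∂z = 28 + 28 + 56 = 112.

In spherical coordinates, x = ρ sin(φ) cos(θ), y = ρ sin(φ) sin(θ), z = ρ cos(φ), dV = ρ^2 sin(φ) dρ dφ dθ, with 0 ≤ ρ ≤ 5, 0 ≤ φ ≤ π, 0 ≤ θ ≤ 2π.

The integrand, after substitution and multiplying by the volume element, becomes (112) · ρ^2 sin(φ), so

    ∭_V (∇·F) dV = ∫_0^{2π} ∫_0^{π} ∫_0^{5} (112) · ρ^2 sin(φ) dρ dφ dθ.

Inner (ρ from 0 to 5): 14000sin(φ)/3.
Middle (φ from 0 to π): 28000/3.
Outer (θ from 0 to 2π): 56000π/3.

Therefore ∯_{∂V} F · n dS = 56000π/3.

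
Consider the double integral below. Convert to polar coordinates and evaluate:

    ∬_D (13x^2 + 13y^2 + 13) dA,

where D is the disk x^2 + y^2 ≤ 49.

The region D is 0 ≤ r ≤ 7, 0 ≤ θ ≤ 2π in polar coordinates, where x = r cos(θ), y = r sin(θ), and dA = r dr dθ.

Under the substitution, the integrand becomes 13r^2 + 13, so

    ∬_D (13x^2 + 13y^2 + 13) dA = ∫_{0}^{2π} ∫_{0}^{7} (13r^2 + 13) · r dr dθ.

Inner integral (in r): ∫_{0}^{7} (13r^2 + 13) · r dr = 32487/4.

Outer integral (in θ): ∫_{0}^{2π} (32487/4) dθ = 32487π/2.

Therefore ∬_D (13x^2 + 13y^2 + 13) dA = 32487π/2.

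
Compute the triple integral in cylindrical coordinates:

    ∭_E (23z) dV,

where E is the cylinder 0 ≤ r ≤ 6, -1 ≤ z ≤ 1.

In cylindrical coordinates, x = r cos(θ), y = r sin(θ), z = z, and dV = r dr dθ dz.

The integrand becomes 23z, so

    ∭_E (23z) dV = ∫_{0}^{2π} ∫_{0}^{6} ∫_{-1}^{1} (23z) · r dz dr dθ.

Inner (z): 0.
Middle (r from 0 to 6): 0.
Outer (θ): 0.

Therefore the triple integral equals 0.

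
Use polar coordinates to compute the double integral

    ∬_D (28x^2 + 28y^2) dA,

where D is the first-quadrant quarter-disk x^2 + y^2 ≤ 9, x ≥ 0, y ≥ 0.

The region D is 0 ≤ r ≤ 3, 0 ≤ θ ≤ π/2 in polar coordinates, where x = r cos(θ), y = r sin(θ), and dA = r dr dθ.

Under the substitution, the integrand becomes 28r^2, so

    ∬_D (28x^2 + 28y^2) dA = ∫_{0}^{π/2} ∫_{0}^{3} (28r^2) · r dr dθ.

Inner integral (in r): ∫_{0}^{3} (28r^2) · r dr = 567.

Outer integral (in θ): ∫_{0}^{π/2} (567) dθ = 567π/2.

Therefore ∬_D (28x^2 + 28y^2) dA = 567π/2.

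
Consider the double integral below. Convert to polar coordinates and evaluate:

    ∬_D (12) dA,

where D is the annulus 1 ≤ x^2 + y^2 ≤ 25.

The region D is 1 ≤ r ≤ 5, 0 ≤ θ ≤ 2π in polar coordinates, where x = r cos(θ), y = r sin(θ), and dA = r dr dθ.

Under the substitution, the integrand becomes 12, so

    ∬_D (12) dA = ∫_{0}^{2π} ∫_{1}^{5} (12) · r dr dθ.

Inner integral (in r): ∫_{1}^{5} (12) · r dr = 144.

Outer integral (in θ): ∫_{0}^{2π} (144) dθ = 288π.

Therefore ∬_D (12) dA = 288π.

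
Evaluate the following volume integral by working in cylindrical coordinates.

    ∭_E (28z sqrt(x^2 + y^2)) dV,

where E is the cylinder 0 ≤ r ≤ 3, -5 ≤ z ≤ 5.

In cylindrical coordinates, x = r cos(θ), y = r sin(θ), z = z, and dV = r dr dθ dz.

The integrand becomes 28r z, so

    ∭_E (28z sqrt(x^2 + y^2)) dV = ∫_{0}^{2π} ∫_{0}^{3} ∫_{-5}^{5} (28r z) · r dz dr dθ.

Inner (z): 0.
Middle (r from 0 to 3): 0.
Outer (θ): 0.

Therefore the triple integral equals 0.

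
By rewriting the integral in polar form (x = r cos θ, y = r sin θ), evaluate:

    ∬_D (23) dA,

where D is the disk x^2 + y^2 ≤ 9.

The region D is 0 ≤ r ≤ 3, 0 ≤ θ ≤ 2π in polar coordinates, where x = r cos(θ), y = r sin(θ), and dA = r dr dθ.

Under the substitution, the integrand becomes 23, so

    ∬_D (23) dA = ∫_{0}^{2π} ∫_{0}^{3} (23) · r dr dθ.

Inner integral (in r): ∫_{0}^{3} (23) · r dr = 207/2.

Outer integral (in θ): ∫_{0}^{2π} (207/2) dθ = 207π.

Therefore ∬_D (23) dA = 207π.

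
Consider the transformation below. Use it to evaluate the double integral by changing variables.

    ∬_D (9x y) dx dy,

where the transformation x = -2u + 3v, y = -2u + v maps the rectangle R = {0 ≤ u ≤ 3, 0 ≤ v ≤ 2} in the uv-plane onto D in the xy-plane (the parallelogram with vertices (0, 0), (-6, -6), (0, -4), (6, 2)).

Compute the Jacobian determinant of (x, y) with respect to (u, v):

    ∂(x,y)/∂(u,v) = | -2  3 | = (-2)(1) - (3)(-2) = 4.
                   | -2  1 |

Its absolute value is |J| = 4 (the area scaling factor).

Substituting x = -2u + 3v, y = -2u + v into the integrand,

    9x y → 36u^2 - 72u v + 27v^2,

so the integral becomes

    ∬_R (36u^2 - 72u v + 27v^2) · |J| du dv = ∫_0^3 ∫_0^2 (144u^2 - 288u v + 108v^2) dv du.

Inner (v): 288u^2 - 576u + 288.
Outer (u): 864.

Therefore ∬_D (9x y) dx dy = 864.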